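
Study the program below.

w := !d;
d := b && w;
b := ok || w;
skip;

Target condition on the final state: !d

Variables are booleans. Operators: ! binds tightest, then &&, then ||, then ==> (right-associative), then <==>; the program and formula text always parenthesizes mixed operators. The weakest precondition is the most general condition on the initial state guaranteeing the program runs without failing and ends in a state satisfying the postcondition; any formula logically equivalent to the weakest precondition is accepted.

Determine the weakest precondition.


Working backward. After the program, !d must hold.
Before skip: !d
Before b := ok || w: !d
Before d := b && w: !(b && w)
Before w := !d: !(b && (!d))
Answer: WP = !(b && (!d))


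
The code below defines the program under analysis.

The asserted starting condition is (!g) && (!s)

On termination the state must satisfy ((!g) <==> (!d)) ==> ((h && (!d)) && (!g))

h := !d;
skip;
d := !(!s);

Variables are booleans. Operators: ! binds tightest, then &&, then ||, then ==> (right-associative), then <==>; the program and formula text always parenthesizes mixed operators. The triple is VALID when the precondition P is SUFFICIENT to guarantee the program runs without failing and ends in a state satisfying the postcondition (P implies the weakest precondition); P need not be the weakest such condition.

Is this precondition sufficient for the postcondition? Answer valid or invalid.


Working backward. After the program, the postcondition ((!g) <==> (!d)) ==> ((h && (!d)) && (!g)) must hold; in canonical form it is ((!g) <==> (!d)) ==> (h && (!d) && (!g)).
Before d := !(!s): ((!g) <==> (!s)) ==> (h && (!s) && (!g))
Before skip: ((!g) <==> (!s)) ==> (h && (!s) && (!g))
Before h := !d: ((!g) <==> (!s)) ==> ((!d) && (!s) && (!g))
The weakest precondition is ((!g) <==> (!s)) ==> ((!d) && (!s) && (!g)).
Check whether (!g) && (!s) implies it.
Countermodel: at the initial state d = true, g = false, s = false, the precondition holds but the weakest precondition fails.
Answer: invalid


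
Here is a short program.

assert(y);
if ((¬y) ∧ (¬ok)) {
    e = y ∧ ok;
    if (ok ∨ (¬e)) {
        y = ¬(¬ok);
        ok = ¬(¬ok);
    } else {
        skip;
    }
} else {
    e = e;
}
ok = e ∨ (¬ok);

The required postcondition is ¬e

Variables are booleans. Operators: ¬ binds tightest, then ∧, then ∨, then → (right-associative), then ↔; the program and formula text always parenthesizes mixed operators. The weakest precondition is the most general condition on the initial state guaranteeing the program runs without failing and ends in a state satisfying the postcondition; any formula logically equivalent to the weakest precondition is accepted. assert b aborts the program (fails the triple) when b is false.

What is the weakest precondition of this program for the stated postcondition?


Working backward. After the program, ¬e must hold.
Before ok := e ∨ (¬ok): ¬e
Then branch requires ((ok ∨ (¬(y ∧ ok))) → (¬(y ∧ ok))) ∧ ((¬(ok ∨ (¬(y ∧ ok)))) → (¬(y ∧ ok))); else branch requires ¬e.
Before the if: (((¬y) ∧ (¬ok)) → (((ok ∨ (¬(y ∧ ok))) → (¬(y ∧ ok))) ∧ ((¬(ok ∨ (¬(y ∧ ok)))) → (¬(y ∧ ok))))) ∧ ((¬((¬y) ∧ (¬ok))) → (¬e))
Before assert y: y ∧ (((¬y) ∧ (¬ok)) → (((ok ∨ (¬(y ∧ ok))) → (¬(y ∧ ok))) ∧ ((¬(ok ∨ (¬(y ∧ ok)))) → (¬(y ∧ ok))))) ∧ ((¬((¬y) ∧ (¬ok))) → (¬e))
Answer: WP = y ∧ (((¬y) ∧ (¬ok)) → (((ok ∨ (¬(y ∧ ok))) → (¬(y ∧ ok))) ∧ ((¬(ok ∨ (¬(y ∧ ok)))) → (¬(y ∧ ok))))) ∧ ((¬((¬y) ∧ (¬ok))) → (¬e))


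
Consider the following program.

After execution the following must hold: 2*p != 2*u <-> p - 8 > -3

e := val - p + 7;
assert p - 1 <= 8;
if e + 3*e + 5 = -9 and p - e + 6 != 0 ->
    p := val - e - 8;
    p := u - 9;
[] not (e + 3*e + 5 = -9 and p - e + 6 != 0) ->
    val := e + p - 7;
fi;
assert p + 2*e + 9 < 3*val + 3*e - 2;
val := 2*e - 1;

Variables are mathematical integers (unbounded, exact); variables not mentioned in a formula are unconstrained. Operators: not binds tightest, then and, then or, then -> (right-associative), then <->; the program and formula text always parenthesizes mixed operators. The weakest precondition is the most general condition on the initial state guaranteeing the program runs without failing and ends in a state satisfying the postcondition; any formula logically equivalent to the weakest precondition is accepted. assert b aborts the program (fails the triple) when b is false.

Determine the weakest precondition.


Working backward. After the program, the postcondition 2*p != 2*u <-> p - 8 > -3 must hold; in canonical form it is 2*p != 2*u <-> p > 5.
Before val := 2*e - 1: 2*p != 2*u <-> p > 5
Before assert p + 2*e + 9 < 3*val + 3*e - 2: p < e + 3*val - 11 and (2*p != 2*u <-> p > 5)
Then branch requires u < e + 3*val - 2 and u > 14; else branch requires 4*e + 2*p > 32 and (2*p != 2*u <-> p > 5).
Before the if: ((4*e = -14 and p != e - 6) -> (u < e + 3*val - 2 and u > 14)) and ((not (4*e = -14 and p != e - 6)) -> (4*e + 2*p > 32 and (2*p != 2*u <-> p > 5)))
Before assert p - 1 <= 8: p <= 9 and ((4*e = -14 and p != e - 6) -> (u < e + 3*val - 2 and u > 14)) and ((not (4*e = -14 and p != e - 6)) -> (4*e + 2*p > 32 and (2*p != 2*u <-> p > 5)))
Before e := val - p + 7: p <= 9 and ((4*val = 4*p - 42 and 2*p != val + 1) -> (p + u < 4*val + 5 and u > 14)) and ((not (4*val = 4*p - 42 and 2*p != val + 1)) -> (4*val > 2*p + 4 and (2*p != 2*u <-> p > 5)))
Answer: WP = p <= 9 and ((4*val = 4*p - 42 and 2*p != val + 1) -> (p + u < 4*val + 5 and u > 14)) and ((not (4*val = 4*p - 42 and 2*p != val + 1)) -> (4*val > 2*p + 4 and (2*p != 2*u <-> p > 5)))


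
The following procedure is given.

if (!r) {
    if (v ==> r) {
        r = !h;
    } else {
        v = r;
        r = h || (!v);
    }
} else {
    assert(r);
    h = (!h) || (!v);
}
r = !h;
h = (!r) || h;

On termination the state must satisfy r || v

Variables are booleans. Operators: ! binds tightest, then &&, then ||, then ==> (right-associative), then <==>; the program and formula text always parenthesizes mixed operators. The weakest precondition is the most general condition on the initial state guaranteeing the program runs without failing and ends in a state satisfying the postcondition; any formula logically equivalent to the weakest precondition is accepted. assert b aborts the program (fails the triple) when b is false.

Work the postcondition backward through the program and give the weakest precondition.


Working backward. After the program, r || v must hold.
Before h := (!r) || h: r || v
Before r := !h: (!h) || v
Then branch requires ((v ==> r) ==> ((!h) || v)) && ((!(v ==> r)) ==> ((!h) || r)); else branch requires r && ((!((!h) || (!v))) || v).
Before the if: ((!r) ==> (((v ==> r) ==> ((!h) || v)) && ((!(v ==> r)) ==> ((!h) || r)))) && (r ==> (r && ((!((!h) || (!v))) || v)))
Answer: WP = ((!r) ==> (((v ==> r) ==> ((!h) || v)) && ((!(v ==> r)) ==> ((!h) || r)))) && (r ==> (r && ((!((!h) || (!v))) || v)))


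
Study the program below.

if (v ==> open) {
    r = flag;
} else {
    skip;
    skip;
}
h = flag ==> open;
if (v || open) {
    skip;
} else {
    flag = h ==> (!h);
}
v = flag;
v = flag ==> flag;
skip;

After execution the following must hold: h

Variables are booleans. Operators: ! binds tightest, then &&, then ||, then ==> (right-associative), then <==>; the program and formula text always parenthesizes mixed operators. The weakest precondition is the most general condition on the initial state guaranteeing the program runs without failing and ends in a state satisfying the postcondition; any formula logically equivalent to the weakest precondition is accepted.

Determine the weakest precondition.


Working backward. After the program, h must hold.
Before skip: h
Before v := flag ==> flag: h
Before v := flag: h
Then branch requires h; else branch requires h.
Before the if: ((v || open) ==> h) && ((!(v || open)) ==> h)
Before h := flag ==> open: ((v || open) ==> (flag ==> open)) && ((!(v || open)) ==> (flag ==> open))
Then branch requires ((v || open) ==> (flag ==> open)) && ((!(v || open)) ==> (flag ==> open)); else branch requires ((v || open) ==> (flag ==> open)) && ((!(v || open)) ==> (flag ==> open)).
Before the if: ((v ==> open) ==> (((v || open) ==> (flag ==> open)) && ((!(v || open)) ==> (flag ==> open)))) && ((!(v ==> open)) ==> (((v || open) ==> (flag ==> open)) && ((!(v || open)) ==> (flag ==> open))))
Answer: WP = ((v ==> open) ==> (((v || open) ==> (flag ==> open)) && ((!(v || open)) ==> (flag ==> open)))) && ((!(v ==> open)) ==> (((v || open) ==> (flag ==> open)) && ((!(v || open)) ==> (flag ==> open))))


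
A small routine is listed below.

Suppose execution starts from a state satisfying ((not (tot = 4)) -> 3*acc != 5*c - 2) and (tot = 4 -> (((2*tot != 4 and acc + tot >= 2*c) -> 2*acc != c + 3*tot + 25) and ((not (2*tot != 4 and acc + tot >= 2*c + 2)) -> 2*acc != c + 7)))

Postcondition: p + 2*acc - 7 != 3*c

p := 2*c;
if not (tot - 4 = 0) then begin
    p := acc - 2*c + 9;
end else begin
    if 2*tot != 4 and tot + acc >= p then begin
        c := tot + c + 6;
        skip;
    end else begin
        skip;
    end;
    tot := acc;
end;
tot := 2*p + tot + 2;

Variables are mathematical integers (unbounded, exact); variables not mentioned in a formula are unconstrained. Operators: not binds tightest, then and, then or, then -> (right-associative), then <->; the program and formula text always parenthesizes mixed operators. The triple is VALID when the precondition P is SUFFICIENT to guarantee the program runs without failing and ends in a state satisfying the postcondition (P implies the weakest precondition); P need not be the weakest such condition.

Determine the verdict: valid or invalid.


Working backward. After the program, the postcondition p + 2*acc - 7 != 3*c must hold; in canonical form it is 2*acc + p != 3*c + 7.
Before tot := 2*p + tot + 2: 2*acc + p != 3*c + 7
Then branch requires 3*acc != 5*c - 2; else branch requires ((2*tot != 4 and acc + tot >= p) -> 2*acc + p != 3*c + 3*tot + 25) and ((not (2*tot != 4 and acc + tot >= p)) -> 2*acc + p != 3*c + 7).
Before the if: ((not (tot = 4)) -> 3*acc != 5*c - 2) and (tot = 4 -> (((2*tot != 4 and acc + tot >= p) -> 2*acc + p != 3*c + 3*tot + 25) and ((not (2*tot != 4 and acc + tot >= p)) -> 2*acc + p != 3*c + 7)))
Before p := 2*c: ((not (tot = 4)) -> 3*acc != 5*c - 2) and (tot = 4 -> (((2*tot != 4 and acc + tot >= 2*c) -> 2*acc != c + 3*tot + 25) and ((not (2*tot != 4 and acc + tot >= 2*c)) -> 2*acc != c + 7)))
The weakest precondition is ((not (tot = 4)) -> 3*acc != 5*c - 2) and (tot = 4 -> (((2*tot != 4 and acc + tot >= 2*c) -> 2*acc != c + 3*tot + 25) and ((not (2*tot != 4 and acc + tot >= 2*c)) -> 2*acc != c + 7))).
Check whether ((not (tot = 4)) -> 3*acc != 5*c - 2) and (tot = 4 -> (((2*tot != 4 and acc + tot >= 2*c) -> 2*acc != c + 3*tot + 25) and ((not (2*tot != 4 and acc + tot >= 2*c + 2)) -> 2*acc != c + 7))) implies it.
Every state satisfying the precondition satisfies the weakest precondition: the implication holds.
Answer: valid


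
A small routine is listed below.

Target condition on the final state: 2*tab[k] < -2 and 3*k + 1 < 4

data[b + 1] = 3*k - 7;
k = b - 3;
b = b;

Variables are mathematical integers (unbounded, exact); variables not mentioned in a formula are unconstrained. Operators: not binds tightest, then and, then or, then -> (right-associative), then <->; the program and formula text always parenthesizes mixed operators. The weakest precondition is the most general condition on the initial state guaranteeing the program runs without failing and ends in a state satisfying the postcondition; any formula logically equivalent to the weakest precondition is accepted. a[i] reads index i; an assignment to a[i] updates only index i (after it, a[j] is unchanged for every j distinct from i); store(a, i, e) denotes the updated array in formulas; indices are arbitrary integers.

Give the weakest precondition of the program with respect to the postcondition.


Working backward. After the program, the postcondition 2*tab[k] < -2 and 3*k + 1 < 4 must hold; in canonical form it is 2*tab[k] < -2 and 3*k < 3.
Before b := b: 2*tab[k] < -2 and 3*k < 3
Before k := b - 3: 2*tab[b - 3] < -2 and 3*b < 12
Before data[b + 1] := 3*k - 7: 2*tab[b - 3] < -2 and 3*b < 12
Answer: WP = 2*tab[b - 3] < -2 and 3*b < 12


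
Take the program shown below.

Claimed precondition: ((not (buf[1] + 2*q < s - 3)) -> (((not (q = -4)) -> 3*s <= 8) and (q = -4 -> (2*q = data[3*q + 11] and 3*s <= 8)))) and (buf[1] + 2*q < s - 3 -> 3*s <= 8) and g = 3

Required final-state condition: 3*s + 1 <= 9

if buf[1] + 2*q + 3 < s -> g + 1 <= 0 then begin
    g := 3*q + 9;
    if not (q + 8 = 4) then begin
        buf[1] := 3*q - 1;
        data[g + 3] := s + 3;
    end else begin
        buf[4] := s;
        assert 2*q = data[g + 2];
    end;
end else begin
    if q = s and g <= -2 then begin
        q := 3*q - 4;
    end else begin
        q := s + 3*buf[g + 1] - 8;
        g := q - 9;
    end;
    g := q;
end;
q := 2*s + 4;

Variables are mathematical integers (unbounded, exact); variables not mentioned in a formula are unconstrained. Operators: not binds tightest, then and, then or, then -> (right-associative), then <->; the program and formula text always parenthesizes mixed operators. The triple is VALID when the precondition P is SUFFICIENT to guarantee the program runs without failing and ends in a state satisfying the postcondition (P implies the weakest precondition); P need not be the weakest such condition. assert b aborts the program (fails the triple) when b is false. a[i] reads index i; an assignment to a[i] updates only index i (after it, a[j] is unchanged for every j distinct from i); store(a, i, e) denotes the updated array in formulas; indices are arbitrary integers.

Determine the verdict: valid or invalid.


Working backward. After the program, the postcondition 3*s + 1 <= 9 must hold; in canonical form it is 3*s <= 8.
Before q := 2*s + 4: 3*s <= 8
Then branch requires ((not (q = -4)) -> 3*s <= 8) and (q = -4 -> (2*q = data[3*q + 11] and 3*s <= 8)); else branch requires ((q = s and g <= -2) -> 3*s <= 8) and ((not (q = s and g <= -2)) -> 3*s <= 8).
Before the if: ((buf[1] + 2*q < s - 3 -> g <= -1) -> (((not (q = -4)) -> 3*s <= 8) and (q = -4 -> (2*q = data[3*q + 11] and 3*s <= 8)))) and ((not (buf[1] + 2*q < s - 3 -> g <= -1)) -> (((q = s and g <= -2) -> 3*s <= 8) and ((not (q = s and g <= -2)) -> 3*s <= 8)))
The weakest precondition is ((buf[1] + 2*q < s - 3 -> g <= -1) -> (((not (q = -4)) -> 3*s <= 8) and (q = -4 -> (2*q = data[3*q + 11] and 3*s <= 8)))) and ((not (buf[1] + 2*q < s - 3 -> g <= -1)) -> (((q = s and g <= -2) -> 3*s <= 8) and ((not (q = s and g <= -2)) -> 3*s <= 8))).
Check whether ((not (buf[1] + 2*q < s - 3)) -> (((not (q = -4)) -> 3*s <= 8) and (q = -4 -> (2*q = data[3*q + 11] and 3*s <= 8)))) and (buf[1] + 2*q < s - 3 -> 3*s <= 8) and g = 3 implies it.
Every state satisfying the precondition satisfies the weakest precondition: the implication holds.
Answer: valid


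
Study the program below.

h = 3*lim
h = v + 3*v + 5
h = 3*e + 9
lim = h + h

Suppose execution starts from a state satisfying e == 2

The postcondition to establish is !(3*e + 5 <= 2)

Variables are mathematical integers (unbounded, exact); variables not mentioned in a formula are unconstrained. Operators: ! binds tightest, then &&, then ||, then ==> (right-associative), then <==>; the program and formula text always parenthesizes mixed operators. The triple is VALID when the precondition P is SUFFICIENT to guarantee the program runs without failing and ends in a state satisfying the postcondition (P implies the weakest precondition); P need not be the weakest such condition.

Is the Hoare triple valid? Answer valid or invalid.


Working backward. After the program, the postcondition !(3*e + 5 <= 2) must hold; in canonical form it is !(3*e <= -3).
Before lim := h + h: !(3*e <= -3)
Before h := 3*e + 9: !(3*e <= -3)
Before h := v + 3*v + 5: !(3*e <= -3)
Before h := 3*lim: !(3*e <= -3)
The weakest precondition is !(3*e <= -3).
Check whether e == 2 implies it.
Every state satisfying the precondition satisfies the weakest precondition: the implication holds.
Answer: valid


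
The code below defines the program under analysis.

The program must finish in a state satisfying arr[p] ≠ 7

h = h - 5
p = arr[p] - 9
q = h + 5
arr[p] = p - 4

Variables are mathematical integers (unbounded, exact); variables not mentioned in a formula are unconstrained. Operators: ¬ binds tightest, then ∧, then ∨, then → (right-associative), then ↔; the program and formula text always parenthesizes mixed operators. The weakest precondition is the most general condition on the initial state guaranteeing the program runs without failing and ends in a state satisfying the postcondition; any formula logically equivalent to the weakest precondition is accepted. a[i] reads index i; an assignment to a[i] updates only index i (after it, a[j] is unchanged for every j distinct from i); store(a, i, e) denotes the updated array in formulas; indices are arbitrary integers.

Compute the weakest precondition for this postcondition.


Working backward. After the program, arr[p] ≠ 7 must hold.
Before arr[p] := p - 4: store(arr, p, p - 4)[p] ≠ 7
Before q := h + 5: store(arr, p, p - 4)[p] ≠ 7
Before p := arr[p] - 9: store(arr, arr[p] - 9, arr[p] - 13)[arr[p] - 9] ≠ 7
Before h := h - 5: store(arr, arr[p] - 9, arr[p] - 13)[arr[p] - 9] ≠ 7
Answer: WP = store(arr, arr[p] - 9, arr[p] - 13)[arr[p] - 9] ≠ 7


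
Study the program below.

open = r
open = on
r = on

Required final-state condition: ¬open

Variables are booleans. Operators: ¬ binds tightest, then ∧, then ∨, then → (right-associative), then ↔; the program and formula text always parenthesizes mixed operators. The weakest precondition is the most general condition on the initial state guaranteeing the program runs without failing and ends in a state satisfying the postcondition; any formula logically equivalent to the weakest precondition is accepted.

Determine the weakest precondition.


Working backward. After the program, ¬open must hold.
Before r := on: ¬open
Before open := on: ¬on
Before open := r: ¬on
Answer: WP = ¬on


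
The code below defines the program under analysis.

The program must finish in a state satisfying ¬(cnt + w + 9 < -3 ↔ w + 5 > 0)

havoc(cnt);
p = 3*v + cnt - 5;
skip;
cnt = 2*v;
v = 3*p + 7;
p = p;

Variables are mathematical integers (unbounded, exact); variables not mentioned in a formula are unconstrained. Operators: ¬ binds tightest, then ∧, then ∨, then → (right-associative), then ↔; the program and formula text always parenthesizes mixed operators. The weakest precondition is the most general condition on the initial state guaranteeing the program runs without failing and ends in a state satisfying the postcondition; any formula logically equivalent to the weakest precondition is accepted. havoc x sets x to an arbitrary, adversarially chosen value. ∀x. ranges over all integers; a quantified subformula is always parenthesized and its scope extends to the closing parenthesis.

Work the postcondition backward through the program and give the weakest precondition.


Working backward. After the program, the postcondition ¬(cnt + w + 9 < -3 ↔ w + 5 > 0) must hold; in canonical form it is ¬(cnt + w < -12 ↔ w > -5).
Before p := p: ¬(cnt + w < -12 ↔ w > -5)
Before v := 3*p + 7: ¬(cnt + w < -12 ↔ w > -5)
Before cnt := 2*v: ¬(2*v + w < -12 ↔ w > -5)
Before skip: ¬(2*v + w < -12 ↔ w > -5)
Before p := 3*v + cnt - 5: ¬(2*v + w < -12 ↔ w > -5)
Before havoc cnt: ¬(2*v + w < -12 ↔ w > -5)
Answer: WP = ¬(2*v + w < -12 ↔ w > -5)


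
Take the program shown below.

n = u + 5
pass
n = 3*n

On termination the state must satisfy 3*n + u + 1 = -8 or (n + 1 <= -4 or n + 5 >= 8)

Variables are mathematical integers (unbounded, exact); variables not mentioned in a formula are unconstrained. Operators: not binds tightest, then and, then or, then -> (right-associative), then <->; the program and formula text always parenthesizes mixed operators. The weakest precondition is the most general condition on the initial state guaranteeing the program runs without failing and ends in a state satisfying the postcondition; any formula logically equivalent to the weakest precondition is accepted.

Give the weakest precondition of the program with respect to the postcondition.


Working backward. After the program, the postcondition 3*n + u + 1 = -8 or (n + 1 <= -4 or n + 5 >= 8) must hold; in canonical form it is 3*n + u = -9 or n <= -5 or n >= 3.
Before n := 3*n: 9*n + u = -9 or 3*n <= -5 or 3*n >= 3
Before skip: 9*n + u = -9 or 3*n <= -5 or 3*n >= 3
Before n := u + 5: 10*u = -54 or 3*u <= -20 or 3*u >= -12
Answer: WP = 10*u = -54 or 3*u <= -20 or 3*u >= -12


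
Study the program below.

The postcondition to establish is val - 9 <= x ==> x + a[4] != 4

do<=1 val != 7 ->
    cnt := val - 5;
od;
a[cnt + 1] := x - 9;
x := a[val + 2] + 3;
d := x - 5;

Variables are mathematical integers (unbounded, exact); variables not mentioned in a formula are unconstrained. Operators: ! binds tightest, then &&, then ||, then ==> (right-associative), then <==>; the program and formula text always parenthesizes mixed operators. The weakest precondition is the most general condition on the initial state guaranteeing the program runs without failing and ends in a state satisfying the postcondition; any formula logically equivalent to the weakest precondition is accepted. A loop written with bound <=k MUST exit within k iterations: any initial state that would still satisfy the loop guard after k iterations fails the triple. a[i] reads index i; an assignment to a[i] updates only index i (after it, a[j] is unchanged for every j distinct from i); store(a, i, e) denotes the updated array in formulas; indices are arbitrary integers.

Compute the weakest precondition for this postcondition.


Working backward. After the program, the postcondition val - 9 <= x ==> x + a[4] != 4 must hold; in canonical form it is val <= x + 9 ==> a[4] + x != 4.
Before d := x - 5: val <= x + 9 ==> a[4] + x != 4
Before x := a[val + 2] + 3: val <= a[val + 2] + 12 ==> a[val + 2] + a[4] != 1
Before a[cnt + 1] := x - 9: val <= store(a, cnt + 1, x - 9)[val + 2] + 12 ==> store(a, cnt + 1, x - 9)[val + 2] + store(a, cnt + 1, x - 9)[4] != 1
Before the loop (bound <=1), unroll the exhaustion recursion (WP_0 = exit-now case; WP_j = one more guarded iteration, up to j = 1):
  WP_0: (!(val != 7)) && (val <= store(a, cnt + 1, x - 9)[val + 2] + 12 ==> store(a, cnt + 1, x - 9)[val + 2] + store(a, cnt + 1, x - 9)[4] != 1)
  WP_1: (val != 7 ==> ((!(val != 7)) && (val <= store(a, val - 4, x - 9)[val + 2] + 12 ==> store(a, val - 4, x - 9)[val + 2] + store(a, val - 4, x - 9)[4] != 1))) && ((!(val != 7)) ==> (val <= store(a, cnt + 1, x - 9)[val + 2] + 12 ==> store(a, cnt + 1, x - 9)[val + 2] + store(a, cnt + 1, x - 9)[4] != 1))
So before the loop: (val != 7 ==> ((!(val != 7)) && (val <= store(a, val - 4, x - 9)[val + 2] + 12 ==> store(a, val - 4, x - 9)[val + 2] + store(a, val - 4, x - 9)[4] != 1))) && ((!(val != 7)) ==> (val <= store(a, cnt + 1, x - 9)[val + 2] + 12 ==> store(a, cnt + 1, x - 9)[val + 2] + store(a, cnt + 1, x - 9)[4] != 1))
Answer: WP = (val != 7 ==> ((!(val != 7)) && (val <= store(a, val - 4, x - 9)[val + 2] + 12 ==> store(a, val - 4, x - 9)[val + 2] + store(a, val - 4, x - 9)[4] != 1))) && ((!(val != 7)) ==> (val <= store(a, cnt + 1, x - 9)[val + 2] + 12 ==> store(a, cnt + 1, x - 9)[val + 2] + store(a, cnt + 1, x - 9)[4] != 1))


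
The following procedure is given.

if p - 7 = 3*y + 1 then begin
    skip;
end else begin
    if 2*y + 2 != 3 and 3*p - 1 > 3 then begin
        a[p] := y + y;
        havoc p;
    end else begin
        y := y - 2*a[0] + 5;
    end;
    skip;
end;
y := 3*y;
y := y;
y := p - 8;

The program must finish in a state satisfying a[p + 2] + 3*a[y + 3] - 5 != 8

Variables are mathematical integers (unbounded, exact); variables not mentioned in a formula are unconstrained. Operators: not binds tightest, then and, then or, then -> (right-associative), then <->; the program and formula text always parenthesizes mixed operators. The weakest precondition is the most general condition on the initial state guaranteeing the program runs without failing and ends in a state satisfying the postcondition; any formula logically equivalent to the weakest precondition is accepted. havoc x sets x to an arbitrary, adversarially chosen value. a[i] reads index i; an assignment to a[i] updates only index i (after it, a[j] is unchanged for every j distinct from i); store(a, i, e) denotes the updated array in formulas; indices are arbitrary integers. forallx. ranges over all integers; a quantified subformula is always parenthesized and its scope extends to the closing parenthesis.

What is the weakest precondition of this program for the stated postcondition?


Working backward. After the program, the postcondition a[p + 2] + 3*a[y + 3] - 5 != 8 must hold; in canonical form it is a[p + 2] + 3*a[y + 3] != 13.
Before y := p - 8: a[p + 2] + 3*a[p - 5] != 13
Before y := y: a[p + 2] + 3*a[p - 5] != 13
Before y := 3*y: a[p + 2] + 3*a[p - 5] != 13
Then branch requires a[p + 2] + 3*a[p - 5] != 13; else branch requires ((2*y != 1 and 3*p > 4) -> (forall p_1. store(a, p, 2*y)[p_1 + 2] + 3*store(a, p, 2*y)[p_1 - 5] != 13)) and ((not (2*y != 1 and 3*p > 4)) -> a[p + 2] + 3*a[p - 5] != 13).
Before the if: (p = 3*y + 8 -> a[p + 2] + 3*a[p - 5] != 13) and ((not (p = 3*y + 8)) -> (((2*y != 1 and 3*p > 4) -> (forall p_1. store(a, p, 2*y)[p_1 + 2] + 3*store(a, p, 2*y)[p_1 - 5] != 13)) and ((not (2*y != 1 and 3*p > 4)) -> a[p + 2] + 3*a[p - 5] != 13)))
Answer: WP = (p = 3*y + 8 -> a[p + 2] + 3*a[p - 5] != 13) and ((not (p = 3*y + 8)) -> (((2*y != 1 and 3*p > 4) -> (forall p_1. store(a, p, 2*y)[p_1 + 2] + 3*store(a, p, 2*y)[p_1 - 5] != 13)) and ((not (2*y != 1 and 3*p > 4)) -> a[p + 2] + 3*a[p - 5] != 13)))


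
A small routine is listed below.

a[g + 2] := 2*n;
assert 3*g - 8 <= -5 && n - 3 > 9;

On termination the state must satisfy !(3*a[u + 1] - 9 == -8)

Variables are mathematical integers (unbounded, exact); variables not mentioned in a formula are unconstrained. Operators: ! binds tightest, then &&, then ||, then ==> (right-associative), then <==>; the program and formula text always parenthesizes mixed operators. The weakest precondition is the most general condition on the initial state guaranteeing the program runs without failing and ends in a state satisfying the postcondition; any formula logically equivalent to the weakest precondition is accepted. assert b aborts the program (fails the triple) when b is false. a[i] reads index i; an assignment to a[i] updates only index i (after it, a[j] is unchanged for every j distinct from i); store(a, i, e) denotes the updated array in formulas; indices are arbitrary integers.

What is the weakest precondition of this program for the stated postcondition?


Working backward. After the program, the postcondition !(3*a[u + 1] - 9 == -8) must hold; in canonical form it is !(3*a[u + 1] == 1).
Before assert 3*g - 8 <= -5 && n - 3 > 9: 3*g <= 3 && n > 12 && (!(3*a[u + 1] == 1))
Before a[g + 2] := 2*n: 3*g <= 3 && n > 12 && (!(3*store(a, g + 2, 2*n)[u + 1] == 1))
Answer: WP = 3*g <= 3 && n > 12 && (!(3*store(a, g + 2, 2*n)[u + 1] == 1))


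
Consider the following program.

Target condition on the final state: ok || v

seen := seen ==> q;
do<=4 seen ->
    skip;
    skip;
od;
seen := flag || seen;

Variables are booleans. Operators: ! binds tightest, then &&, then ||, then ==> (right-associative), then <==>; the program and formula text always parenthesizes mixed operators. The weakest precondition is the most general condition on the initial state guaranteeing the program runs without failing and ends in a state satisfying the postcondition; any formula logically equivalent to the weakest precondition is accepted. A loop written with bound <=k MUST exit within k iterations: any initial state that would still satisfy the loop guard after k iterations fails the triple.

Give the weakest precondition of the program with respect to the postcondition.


Working backward. After the program, ok || v must hold.
Before seen := flag || seen: ok || v
Before the loop (bound <=4), unroll the exhaustion recursion (WP_0 = exit-now case; WP_j = one more guarded iteration, up to j = 4):
  WP_0: (!seen) && (ok || v)
  WP_1: (seen ==> ((!seen) && (ok || v))) && ((!seen) ==> (ok || v))
  WP_2: (seen ==> ((seen ==> ((!seen) && (ok || v))) && ((!seen) ==> (ok || v)))) && ((!seen) ==> (ok || v))
  WP_3: (seen ==> ((seen ==> ((seen ==> ((!seen) && (ok || v))) && ((!seen) ==> (ok || v)))) && ((!seen) ==> (ok || v)))) && ((!seen) ==> (ok || v))
  WP_4: (seen ==> ((seen ==> ((seen ==> ((seen ==> ((!seen) && (ok || v))) && ((!seen) ==> (ok || v)))) && ((!seen) ==> (ok || v)))) && ((!seen) ==> (ok || v)))) && ((!seen) ==> (ok || v))
So before the loop: (seen ==> ((seen ==> ((seen ==> ((seen ==> ((!seen) && (ok || v))) && ((!seen) ==> (ok || v)))) && ((!seen) ==> (ok || v)))) && ((!seen) ==> (ok || v)))) && ((!seen) ==> (ok || v))
Before seen := seen ==> q: ((seen ==> q) ==> (((seen ==> q) ==> (((seen ==> q) ==> (((seen ==> q) ==> ((!(seen ==> q)) && (ok || v))) && ((!(seen ==> q)) ==> (ok || v)))) && ((!(seen ==> q)) ==> (ok || v)))) && ((!(seen ==> q)) ==> (ok || v)))) && ((!(seen ==> q)) ==> (ok || v))
Answer: WP = ((seen ==> q) ==> (((seen ==> q) ==> (((seen ==> q) ==> (((seen ==> q) ==> ((!(seen ==> q)) && (ok || v))) && ((!(seen ==> q)) ==> (ok || v)))) && ((!(seen ==> q)) ==> (ok || v)))) && ((!(seen ==> q)) ==> (ok || v)))) && ((!(seen ==> q)) ==> (ok || v))


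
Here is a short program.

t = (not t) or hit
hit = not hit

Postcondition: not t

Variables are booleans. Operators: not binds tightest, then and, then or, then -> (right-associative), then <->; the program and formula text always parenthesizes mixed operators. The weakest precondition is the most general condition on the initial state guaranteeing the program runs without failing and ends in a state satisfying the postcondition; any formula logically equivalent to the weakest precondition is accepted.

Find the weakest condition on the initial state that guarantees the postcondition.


Working backward. After the program, not t must hold.
Before hit := not hit: not t
Before t := (not t) or hit: not ((not t) or hit)
Answer: WP = not ((not t) or hit)


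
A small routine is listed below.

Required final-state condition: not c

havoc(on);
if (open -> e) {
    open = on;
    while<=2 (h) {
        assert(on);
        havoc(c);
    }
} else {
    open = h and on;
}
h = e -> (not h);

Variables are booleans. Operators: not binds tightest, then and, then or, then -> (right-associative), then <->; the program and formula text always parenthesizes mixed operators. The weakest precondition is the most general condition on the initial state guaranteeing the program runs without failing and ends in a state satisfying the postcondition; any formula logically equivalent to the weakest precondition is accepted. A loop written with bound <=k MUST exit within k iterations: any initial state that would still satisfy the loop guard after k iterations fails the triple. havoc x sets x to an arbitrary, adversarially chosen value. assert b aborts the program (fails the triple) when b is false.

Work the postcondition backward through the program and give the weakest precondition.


Working backward. After the program, not c must hold.
Before h := e -> (not h): not c
Then branch requires (not h) and ((not h) -> (not c)); else branch requires not c.
Before the if: ((open -> e) -> ((not h) and ((not h) -> (not c)))) and ((not (open -> e)) -> (not c))
Before havoc on: ((open -> e) -> ((not h) and ((not h) -> (not c)))) and ((not (open -> e)) -> (not c))
Answer: WP = ((open -> e) -> ((not h) and ((not h) -> (not c)))) and ((not (open -> e)) -> (not c))


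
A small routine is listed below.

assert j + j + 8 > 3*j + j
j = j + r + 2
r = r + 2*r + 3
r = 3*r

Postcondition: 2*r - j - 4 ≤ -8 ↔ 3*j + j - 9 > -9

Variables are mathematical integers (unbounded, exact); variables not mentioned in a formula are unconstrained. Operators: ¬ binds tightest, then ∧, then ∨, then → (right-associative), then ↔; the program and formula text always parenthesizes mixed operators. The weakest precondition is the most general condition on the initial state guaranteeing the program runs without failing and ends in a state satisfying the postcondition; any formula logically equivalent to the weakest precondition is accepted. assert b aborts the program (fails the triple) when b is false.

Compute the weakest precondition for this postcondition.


Working backward. After the program, the postcondition 2*r - j - 4 ≤ -8 ↔ 3*j + j - 9 > -9 must hold; in canonical form it is 2*r ≤ j - 4 ↔ 4*j > 0.
Before r := 3*r: 6*r ≤ j - 4 ↔ 4*j > 0
Before r := r + 2*r + 3: 18*r ≤ j - 22 ↔ 4*j > 0
Before j := j + r + 2: 17*r ≤ j - 20 ↔ 4*j + 4*r > -8
Before assert j + j + 8 > 3*j + j: 2*j < 8 ∧ (17*r ≤ j - 20 ↔ 4*j + 4*r > -8)
Answer: WP = 2*j < 8 ∧ (17*r ≤ j - 20 ↔ 4*j + 4*r > -8)


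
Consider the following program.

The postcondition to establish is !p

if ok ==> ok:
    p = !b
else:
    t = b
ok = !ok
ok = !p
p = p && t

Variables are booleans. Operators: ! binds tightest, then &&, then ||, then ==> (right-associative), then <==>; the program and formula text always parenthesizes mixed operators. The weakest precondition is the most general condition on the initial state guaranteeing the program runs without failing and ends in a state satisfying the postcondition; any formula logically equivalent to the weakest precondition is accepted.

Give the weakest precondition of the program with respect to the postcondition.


Working backward. After the program, !p must hold.
Before p := p && t: !(p && t)
Before ok := !p: !(p && t)
Before ok := !ok: !(p && t)
Then branch requires !((!b) && t); else branch requires !(p && b).
Before the if: !((!b) && t)
Answer: WP = !((!b) && t)


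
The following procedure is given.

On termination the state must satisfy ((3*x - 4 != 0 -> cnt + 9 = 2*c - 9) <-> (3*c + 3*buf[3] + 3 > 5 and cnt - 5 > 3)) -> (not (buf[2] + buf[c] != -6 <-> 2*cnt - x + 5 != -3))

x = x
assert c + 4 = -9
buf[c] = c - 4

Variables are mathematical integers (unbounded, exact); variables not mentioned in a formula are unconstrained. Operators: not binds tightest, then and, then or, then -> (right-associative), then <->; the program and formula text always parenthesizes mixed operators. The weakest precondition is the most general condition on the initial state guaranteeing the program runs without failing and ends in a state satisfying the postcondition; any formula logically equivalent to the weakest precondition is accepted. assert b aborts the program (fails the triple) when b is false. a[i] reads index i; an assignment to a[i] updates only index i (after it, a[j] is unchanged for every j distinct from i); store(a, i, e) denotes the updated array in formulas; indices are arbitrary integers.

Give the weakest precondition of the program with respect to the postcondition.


Working backward. After the program, the postcondition ((3*x - 4 != 0 -> cnt + 9 = 2*c - 9) <-> (3*c + 3*buf[3] + 3 > 5 and cnt - 5 > 3)) -> (not (buf[2] + buf[c] != -6 <-> 2*cnt - x + 5 != -3)) must hold; in canonical form it is ((3*x != 4 -> cnt = 2*c - 18) <-> (3*buf[3] + 3*c > 2 and cnt > 8)) -> (not (buf[2] + buf[c] != -6 <-> 2*cnt != x - 8)).
Before buf[c] := c - 4: ((3*x != 4 -> cnt = 2*c - 18) <-> (3*store(buf, c, c - 4)[3] + 3*c > 2 and cnt > 8)) -> (not (store(buf, c, c - 4)[2] + store(buf, c, c - 4)[c] != -6 <-> 2*cnt != x - 8))
Before assert c + 4 = -9: c = -13 and (((3*x != 4 -> cnt = 2*c - 18) <-> (3*store(buf, c, c - 4)[3] + 3*c > 2 and cnt > 8)) -> (not (store(buf, c, c - 4)[2] + store(buf, c, c - 4)[c] != -6 <-> 2*cnt != x - 8)))
Before x := x: c = -13 and (((3*x != 4 -> cnt = 2*c - 18) <-> (3*store(buf, c, c - 4)[3] + 3*c > 2 and cnt > 8)) -> (not (store(buf, c, c - 4)[2] + store(buf, c, c - 4)[c] != -6 <-> 2*cnt != x - 8)))
Answer: WP = c = -13 and (((3*x != 4 -> cnt = 2*c - 18) <-> (3*store(buf, c, c - 4)[3] + 3*c > 2 and cnt > 8)) -> (not (store(buf, c, c - 4)[2] + store(buf, c, c - 4)[c] != -6 <-> 2*cnt != x - 8)))


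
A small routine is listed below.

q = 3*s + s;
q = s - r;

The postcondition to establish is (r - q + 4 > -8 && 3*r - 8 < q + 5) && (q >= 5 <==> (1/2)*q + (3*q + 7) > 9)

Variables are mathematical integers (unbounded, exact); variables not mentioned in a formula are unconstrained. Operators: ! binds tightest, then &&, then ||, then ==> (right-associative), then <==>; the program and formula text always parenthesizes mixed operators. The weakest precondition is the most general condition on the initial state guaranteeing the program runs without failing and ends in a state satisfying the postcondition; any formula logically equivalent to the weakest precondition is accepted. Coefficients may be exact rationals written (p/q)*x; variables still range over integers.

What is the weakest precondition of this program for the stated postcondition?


Working backward. After the program, the postcondition (r - q + 4 > -8 && 3*r - 8 < q + 5) && (q >= 5 <==> (1/2)*q + (3*q + 7) > 9) must hold; in canonical form it is r > q - 12 && 3*r < q + 13 && (q >= 5 <==> (7/2)*q > 2).
Before q := s - r: 2*r > s - 12 && 4*r < s + 13 && (s >= r + 5 <==> (7/2)*s > (7/2)*r + 2)
Before q := 3*s + s: 2*r > s - 12 && 4*r < s + 13 && (s >= r + 5 <==> (7/2)*s > (7/2)*r + 2)
Answer: WP = 2*r > s - 12 && 4*r < s + 13 && (s >= r + 5 <==> (7/2)*s > (7/2)*r + 2)


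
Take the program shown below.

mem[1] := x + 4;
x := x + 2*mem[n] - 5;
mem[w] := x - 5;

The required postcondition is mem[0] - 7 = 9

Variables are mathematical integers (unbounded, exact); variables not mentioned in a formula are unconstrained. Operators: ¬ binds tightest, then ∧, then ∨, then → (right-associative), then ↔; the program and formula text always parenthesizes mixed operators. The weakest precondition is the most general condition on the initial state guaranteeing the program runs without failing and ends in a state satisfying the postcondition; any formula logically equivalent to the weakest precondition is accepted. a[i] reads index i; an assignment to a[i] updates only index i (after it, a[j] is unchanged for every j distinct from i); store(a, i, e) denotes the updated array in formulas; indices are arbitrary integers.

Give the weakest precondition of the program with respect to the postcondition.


Working backward. After the program, the postcondition mem[0] - 7 = 9 must hold; in canonical form it is mem[0] = 16.
Before mem[w] := x - 5: store(mem, w, x - 5)[0] = 16
Before x := x + 2*mem[n] - 5: store(mem, w, 2*mem[n] + x - 10)[0] = 16
Before mem[1] := x + 4: store(store(mem, 1, x + 4), w, 2*store(mem, 1, x + 4)[n] + x - 10)[0] = 16
Answer: WP = store(store(mem, 1, x + 4), w, 2*store(mem, 1, x + 4)[n] + x - 10)[0] = 16


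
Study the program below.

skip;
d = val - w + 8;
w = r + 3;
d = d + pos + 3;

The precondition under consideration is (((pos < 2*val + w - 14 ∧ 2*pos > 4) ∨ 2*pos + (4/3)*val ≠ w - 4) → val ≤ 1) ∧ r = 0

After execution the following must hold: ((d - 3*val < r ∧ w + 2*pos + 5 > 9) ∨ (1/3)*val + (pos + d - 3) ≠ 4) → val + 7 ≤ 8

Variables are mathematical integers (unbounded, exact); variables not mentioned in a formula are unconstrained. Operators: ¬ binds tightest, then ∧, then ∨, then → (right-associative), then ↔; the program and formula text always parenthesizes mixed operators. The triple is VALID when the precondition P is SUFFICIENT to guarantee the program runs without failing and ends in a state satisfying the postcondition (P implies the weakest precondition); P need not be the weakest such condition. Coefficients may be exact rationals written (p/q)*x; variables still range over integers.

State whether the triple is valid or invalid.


Working backward. After the program, the postcondition ((d - 3*val < r ∧ w + 2*pos + 5 > 9) ∨ (1/3)*val + (pos + d - 3) ≠ 4) → val + 7 ≤ 8 must hold; in canonical form it is ((d < r + 3*val ∧ 2*pos + w > 4) ∨ d + pos + (1/3)*val ≠ 7) → val ≤ 1.
Before d := d + pos + 3: ((d + pos < r + 3*val - 3 ∧ 2*pos + w > 4) ∨ d + 2*pos + (1/3)*val ≠ 4) → val ≤ 1
Before w := r + 3: ((d + pos < r + 3*val - 3 ∧ 2*pos + r > 1) ∨ d + 2*pos + (1/3)*val ≠ 4) → val ≤ 1
Before d := val - w + 8: ((pos < r + 2*val + w - 11 ∧ 2*pos + r > 1) ∨ 2*pos + (4/3)*val ≠ w - 4) → val ≤ 1
Before skip: ((pos < r + 2*val + w - 11 ∧ 2*pos + r > 1) ∨ 2*pos + (4/3)*val ≠ w - 4) → val ≤ 1
The weakest precondition is ((pos < r + 2*val + w - 11 ∧ 2*pos + r > 1) ∨ 2*pos + (4/3)*val ≠ w - 4) → val ≤ 1.
Check whether (((pos < 2*val + w - 14 ∧ 2*pos > 4) ∨ 2*pos + (4/3)*val ≠ w - 4) → val ≤ 1) ∧ r = 0 implies it.
Countermodel: at the initial state pos = 1, r = 0, val = 3, w = 10, the precondition holds but the weakest precondition fails.
Answer: invalid
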